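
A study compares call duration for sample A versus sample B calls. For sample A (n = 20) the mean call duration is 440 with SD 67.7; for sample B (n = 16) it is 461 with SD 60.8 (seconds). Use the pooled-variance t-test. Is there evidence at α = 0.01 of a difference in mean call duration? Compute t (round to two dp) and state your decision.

t = -0.97; fail to reject H0

Let group 1 = sample A, group 2 = sample B. H0: μ_1 = μ_2; H1: μ_1 ≠ μ_2 (two-sample pooled-variance t-test, two-sided).
s_p² = [(20−1)·67.7² + (16−1)·60.8²]/(20+16−2) = 4192.12
t = (440 − 461)/√[4192.12·(1/20 + 1/16)] = -0.97
df = n₁ + n₂ − 2 = 34
Two-sided p-value ≈ 0.340
Since p ≈ 0.340 > α = 0.01, fail to reject H0; the data do not provide sufficient evidence against H0.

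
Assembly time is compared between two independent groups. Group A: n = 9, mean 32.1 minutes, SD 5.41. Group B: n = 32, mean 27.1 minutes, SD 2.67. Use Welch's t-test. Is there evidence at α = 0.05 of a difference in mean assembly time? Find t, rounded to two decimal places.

Let group 1 = group A, group 2 = group B. H0: μ_1 = μ_2; H1: μ_1 ≠ μ_2 (Welch's two-sample t-test, two-sided).
t = (x̄_1 − x̄_2)/√(s_1²/n_1 + s_2²/n_2) = (32.1 − 27.1)/√(5.41²/9 + 2.67²/32) = 2.68
Welch–Satterthwaite df ≈ 9.12
Two-sided p-value ≈ 0.025
Since p ≈ 0.025 < α = 0.05, reject H0; the evidence is statistically significant.

2.68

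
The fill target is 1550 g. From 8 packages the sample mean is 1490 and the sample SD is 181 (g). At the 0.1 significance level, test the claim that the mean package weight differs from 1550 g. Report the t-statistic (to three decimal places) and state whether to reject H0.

H0: μ = 1550; H1: μ ≠ 1550 (one-sample t-test, two-sided).
t = (x̄ − μ₀)/(s/√n) = (1490 − 1550)/(181/√8) = -0.938
df = n − 1 = 7
Two-sided p-value ≈ 0.3797
Since p ≈ 0.3797 > α = 0.1, fail to reject H0; the evidence is not statistically significant.

t = -0.938; fail to reject H0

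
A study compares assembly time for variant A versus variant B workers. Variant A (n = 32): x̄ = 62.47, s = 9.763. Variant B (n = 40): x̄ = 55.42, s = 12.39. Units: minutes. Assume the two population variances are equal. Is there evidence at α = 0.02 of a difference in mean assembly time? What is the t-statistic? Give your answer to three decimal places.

Let group 1 = variant A, group 2 = variant B. H0: μ_1 = μ_2; H1: μ_1 ≠ μ_2 (two-sample pooled-variance t-test, two-sided).
s_p² = [(32−1)·9.763² + (40−1)·12.39²]/(32+40−2) = 127.74
t = (62.47 − 55.42)/√[127.74·(1/32 + 1/40)] = 2.630
df = n₁ + n₂ − 2 = 70
Two-sided p-value ≈ 0.010
Since p ≈ 0.010 < α = 0.02, reject H0; the data support H1.

2.630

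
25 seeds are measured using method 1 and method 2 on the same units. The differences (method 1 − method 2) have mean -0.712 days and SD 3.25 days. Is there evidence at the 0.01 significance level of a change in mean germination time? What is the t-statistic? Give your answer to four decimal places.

H0: μ_d = 0; H1: μ_d ≠ 0 (paired t-test on the differences, two-sided).
t = d̄/(s_d/√n) = -0.712/(3.25/√25) = -1.0954
df = n − 1 = 24
Two-sided p-value ≈ 0.284
Since p ≈ 0.284 > α = 0.01, fail to reject H0; the evidence is not statistically significant.

-1.0954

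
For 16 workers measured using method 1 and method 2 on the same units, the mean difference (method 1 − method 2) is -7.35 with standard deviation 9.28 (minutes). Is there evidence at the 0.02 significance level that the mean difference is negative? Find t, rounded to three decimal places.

H0: μ_d = 0; H1: μ_d < 0 (paired t-test on the differences, left-tailed).
t = d̄/(s_d/√n) = -7.35/(9.28/√16) = -3.168
df = n − 1 = 15
p-value = P(T ≤ -3.168) ≈ 0.0032
Since p ≈ 0.0032 < α = 0.02, reject H0; the evidence is statistically significant.

-3.168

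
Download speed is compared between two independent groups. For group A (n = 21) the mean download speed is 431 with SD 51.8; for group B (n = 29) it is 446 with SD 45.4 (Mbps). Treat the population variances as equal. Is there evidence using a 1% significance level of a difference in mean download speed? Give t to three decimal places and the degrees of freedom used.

Let group 1 = group A, group 2 = group B. H0: μ_1 = μ_2; H1: μ_1 ≠ μ_2 (two-sample pooled-variance t-test, two-sided).
s_p² = [(21−1)·51.8² + (29−1)·45.4²]/(21+29−2) = 2320.36
t = (431 − 446)/√[2320.36·(1/21 + 1/29)] = -1.087
df = n₁ + n₂ − 2 = 48
Two-sided p-value ≈ 0.2826
Since p ≈ 0.2826 > α = 0.01, fail to reject H0; the data do not provide sufficient evidence against H0.

t = -1.087, df = 48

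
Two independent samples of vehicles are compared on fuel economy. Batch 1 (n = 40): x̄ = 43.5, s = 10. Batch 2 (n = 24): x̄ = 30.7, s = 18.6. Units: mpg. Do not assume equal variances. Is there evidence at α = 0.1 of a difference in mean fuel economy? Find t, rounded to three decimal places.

Let group 1 = batch 1, group 2 = batch 2. H0: μ_1 = μ_2; H1: μ_1 ≠ μ_2 (Welch's two-sample t-test, two-sided).
t = (x̄_1 − x̄_2)/√(s_1²/n_1 + s_2²/n_2) = (43.5 − 30.7)/√(10²/40 + 18.6²/24) = 3.112
Welch–Satterthwaite df ≈ 31.12
Two-sided p-value ≈ 0.004
Since p ≈ 0.004 < α = 0.1, reject H0; the evidence is statistically significant.

3.112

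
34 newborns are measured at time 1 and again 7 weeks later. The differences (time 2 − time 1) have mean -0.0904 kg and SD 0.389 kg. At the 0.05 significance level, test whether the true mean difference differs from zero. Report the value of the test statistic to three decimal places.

H0: μ_d = 0; H1: μ_d ≠ 0 (paired t-test on the differences, two-sided).
t = d̄/(s_d/√n) = -0.0904/(0.389/√34) = -1.355
df = n − 1 = 33
Two-sided p-value ≈ 0.1846
Since p ≈ 0.1846 > α = 0.05, fail to reject H0; the evidence is not statistically significant.

-1.355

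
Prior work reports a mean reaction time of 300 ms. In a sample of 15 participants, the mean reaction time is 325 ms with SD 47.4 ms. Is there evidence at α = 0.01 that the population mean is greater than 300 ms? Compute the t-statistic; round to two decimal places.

2.04

H0: μ = 300; H1: μ > 300 (one-sample t-test, right-tailed).
t = (x̄ − μ₀)/(s/√n) = (325 − 300)/(47.4/√15) = 2.04
df = n − 1 = 14
p-value = P(T ≥ 2.04) ≈ 0.0302
Since p ≈ 0.0302 > α = 0.01, fail to reject H0; the evidence is not statistically significant.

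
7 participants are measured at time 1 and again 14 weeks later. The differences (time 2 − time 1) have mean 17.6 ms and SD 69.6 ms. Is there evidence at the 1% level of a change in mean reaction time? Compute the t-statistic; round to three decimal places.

0.669

H0: μ_d = 0; H1: μ_d ≠ 0 (paired t-test on the differences, two-sided).
t = d̄/(s_d/√n) = 17.6/(69.6/√7) = 0.669
df = n − 1 = 6
Two-sided p-value ≈ 0.528
Since p ≈ 0.528 > α = 0.01, fail to reject H0; the evidence is not statistically significant.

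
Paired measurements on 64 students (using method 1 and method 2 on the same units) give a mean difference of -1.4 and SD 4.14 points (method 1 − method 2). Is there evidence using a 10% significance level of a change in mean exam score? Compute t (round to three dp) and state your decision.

t = -2.705; reject H0

H0: μ_d = 0; H1: μ_d ≠ 0 (paired t-test on the differences, two-sided).
t = d̄/(s_d/√n) = -1.4/(4.14/√64) = -2.705
df = n − 1 = 63
Two-sided p-value ≈ 0.009
Since p ≈ 0.009 < α = 0.1, reject H0; the data support H1.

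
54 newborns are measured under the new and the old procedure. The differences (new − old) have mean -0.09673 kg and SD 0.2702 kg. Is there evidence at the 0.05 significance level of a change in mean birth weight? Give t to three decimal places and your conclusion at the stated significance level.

H0: μ_d = 0; H1: μ_d ≠ 0 (paired t-test on the differences, two-sided).
t = d̄/(s_d/√n) = -0.09673/(0.2702/√54) = -2.631
df = n − 1 = 53
Two-sided p-value ≈ 0.011
Since p ≈ 0.011 < α = 0.05, reject H0; the data support H1.

t = -2.631; reject H0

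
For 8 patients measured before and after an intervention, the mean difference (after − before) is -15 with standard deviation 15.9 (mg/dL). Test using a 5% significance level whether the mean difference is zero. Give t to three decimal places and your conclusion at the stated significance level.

t = -2.668; reject H0

H0: μ_d = 0; H1: μ_d ≠ 0 (paired t-test on the differences, two-sided).
t = d̄/(s_d/√n) = -15/(15.9/√8) = -2.668
df = n − 1 = 7
Two-sided p-value ≈ 0.0321
Since p ≈ 0.0321 < α = 0.05, reject H0; the evidence is statistically significant.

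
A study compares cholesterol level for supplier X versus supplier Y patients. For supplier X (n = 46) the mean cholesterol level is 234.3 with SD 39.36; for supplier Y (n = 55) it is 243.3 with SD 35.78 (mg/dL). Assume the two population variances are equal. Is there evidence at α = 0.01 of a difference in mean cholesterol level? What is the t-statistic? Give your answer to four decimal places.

-1.2028

Let group 1 = supplier X, group 2 = supplier Y. H0: μ_1 = μ_2; H1: μ_1 ≠ μ_2 (two-sample pooled-variance t-test, two-sided).
s_p² = [(46−1)·39.36² + (55−1)·35.78²]/(46+55−2) = 1402.48
t = (234.3 − 243.3)/√[1402.48·(1/46 + 1/55)] = -1.2028
df = n₁ + n₂ − 2 = 99
Two-sided p-value ≈ 0.2319
Since p ≈ 0.2319 > α = 0.01, fail to reject H0; the evidence is not statistically significant.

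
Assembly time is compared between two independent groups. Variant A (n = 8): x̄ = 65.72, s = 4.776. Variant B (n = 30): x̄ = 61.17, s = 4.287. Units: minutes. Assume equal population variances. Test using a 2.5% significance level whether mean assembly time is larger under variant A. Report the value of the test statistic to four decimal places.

Let group 1 = variant A, group 2 = variant B. H0: μ_1 = μ_2; H1: μ_1 > μ_2 (two-sample pooled-variance t-test, right-tailed).
s_p² = [(8−1)·4.776² + (30−1)·4.287²]/(8+30−2) = 19.2401
t = (65.72 − 61.17)/√[19.2401·(1/8 + 1/30)] = 2.6069
df = n₁ + n₂ − 2 = 36
p-value = P(T ≥ 2.6069) ≈ 0.0066
Since p ≈ 0.0066 < α = 0.025, reject H0; the evidence is statistically significant.

2.6069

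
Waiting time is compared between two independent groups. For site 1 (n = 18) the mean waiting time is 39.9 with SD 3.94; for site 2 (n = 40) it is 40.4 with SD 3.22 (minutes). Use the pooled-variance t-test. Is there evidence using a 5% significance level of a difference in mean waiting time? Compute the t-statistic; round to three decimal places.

Let group 1 = site 1, group 2 = site 2. H0: μ_1 = μ_2; H1: μ_1 ≠ μ_2 (two-sample pooled-variance t-test, two-sided).
s_p² = [(18−1)·3.94² + (40−1)·3.22²]/(18+40−2) = 11.9334
t = (39.9 − 40.4)/√[11.9334·(1/18 + 1/40)] = -0.510
df = n₁ + n₂ − 2 = 56
Two-sided p-value ≈ 0.6121
Since p ≈ 0.6121 > α = 0.05, fail to reject H0; the data do not provide sufficient evidence against H0.

-0.510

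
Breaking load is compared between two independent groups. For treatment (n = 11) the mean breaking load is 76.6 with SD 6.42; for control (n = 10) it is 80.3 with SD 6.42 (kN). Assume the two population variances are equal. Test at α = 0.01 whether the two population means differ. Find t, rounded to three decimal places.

-1.319

Let group 1 = treatment, group 2 = control. H0: μ_1 = μ_2; H1: μ_1 ≠ μ_2 (two-sample pooled-variance t-test, two-sided).
s_p² = [(11−1)·6.42² + (10−1)·6.42²]/(11+10−2) = 41.2164
t = (76.6 − 80.3)/√[41.2164·(1/11 + 1/10)] = -1.319
df = n₁ + n₂ − 2 = 19
Two-sided p-value ≈ 0.2028
Since p ≈ 0.2028 > α = 0.01, fail to reject H0; the evidence is not statistically significant.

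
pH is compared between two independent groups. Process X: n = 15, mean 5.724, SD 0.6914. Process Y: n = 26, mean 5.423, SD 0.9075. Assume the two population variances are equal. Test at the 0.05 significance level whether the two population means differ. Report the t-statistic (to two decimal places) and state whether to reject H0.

Let group 1 = process X, group 2 = process Y. H0: μ_1 = μ_2; H1: μ_1 ≠ μ_2 (two-sample pooled-variance t-test, two-sided).
s_p² = [(15−1)·0.6914² + (26−1)·0.9075²]/(15+26−2) = 0.699523
t = (5.724 − 5.423)/√[0.699523·(1/15 + 1/26)] = 1.11
df = n₁ + n₂ − 2 = 39
Two-sided p-value ≈ 0.2738
Since p ≈ 0.2738 > α = 0.05, fail to reject H0; the data do not provide sufficient evidence against H0.

t = 1.11; fail to reject H0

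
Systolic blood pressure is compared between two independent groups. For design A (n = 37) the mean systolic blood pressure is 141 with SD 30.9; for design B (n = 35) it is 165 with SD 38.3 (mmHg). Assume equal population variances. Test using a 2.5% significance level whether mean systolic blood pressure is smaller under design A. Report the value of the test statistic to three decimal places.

Let group 1 = design A, group 2 = design B. H0: μ_1 = μ_2; H1: μ_1 < μ_2 (two-sample pooled-variance t-test, left-tailed).
s_p² = [(37−1)·30.9² + (35−1)·38.3²]/(37+35−2) = 1203.53
t = (141 − 165)/√[1203.53·(1/37 + 1/35)] = -2.934
df = n₁ + n₂ − 2 = 70
p-value = P(T ≤ -2.934) ≈ 0.0023
Since p ≈ 0.0023 < α = 0.025, reject H0; the data support H1.

-2.934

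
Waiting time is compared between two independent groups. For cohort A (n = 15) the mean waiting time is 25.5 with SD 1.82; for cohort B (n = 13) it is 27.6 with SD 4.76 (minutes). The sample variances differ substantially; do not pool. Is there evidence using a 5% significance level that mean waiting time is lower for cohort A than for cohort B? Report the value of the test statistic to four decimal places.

Let group 1 = cohort A, group 2 = cohort B. H0: μ_1 = μ_2; H1: μ_1 < μ_2 (Welch's two-sample t-test, left-tailed).
t = (x̄_1 − x̄_2)/√(s_1²/n_1 + s_2²/n_2) = (25.5 − 27.6)/√(1.82²/15 + 4.76²/13) = -1.4986
Welch–Satterthwaite df ≈ 15.03
p-value = P(T ≤ -1.4986) ≈ 0.0773
Since p ≈ 0.0773 > α = 0.05, fail to reject H0; the data do not provide sufficient evidence against H0.

-1.4986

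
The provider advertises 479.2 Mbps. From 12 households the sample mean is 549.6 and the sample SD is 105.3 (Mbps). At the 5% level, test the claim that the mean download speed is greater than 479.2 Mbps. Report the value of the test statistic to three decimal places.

2.316

H0: μ = 479.2; H1: μ > 479.2 (one-sample t-test, right-tailed).
t = (x̄ − μ₀)/(s/√n) = (549.6 − 479.2)/(105.3/√12) = 2.316
df = n − 1 = 11
p-value = P(T ≥ 2.316) ≈ 0.0204
Since p ≈ 0.0204 < α = 0.05, reject H0; the evidence is statistically significant.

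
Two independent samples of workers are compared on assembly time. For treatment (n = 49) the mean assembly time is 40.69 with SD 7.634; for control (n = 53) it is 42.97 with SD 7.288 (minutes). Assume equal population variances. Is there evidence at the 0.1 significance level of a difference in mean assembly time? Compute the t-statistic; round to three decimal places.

-1.543

Let group 1 = treatment, group 2 = control. H0: μ_1 = μ_2; H1: μ_1 ≠ μ_2 (two-sample pooled-variance t-test, two-sided).
s_p² = [(49−1)·7.634² + (53−1)·7.288²]/(49+53−2) = 55.5932
t = (40.69 − 42.97)/√[55.5932·(1/49 + 1/53)] = -1.543
df = n₁ + n₂ − 2 = 100
Two-sided p-value ≈ 0.126
Since p ≈ 0.126 > α = 0.1, fail to reject H0; the evidence is not statistically significant.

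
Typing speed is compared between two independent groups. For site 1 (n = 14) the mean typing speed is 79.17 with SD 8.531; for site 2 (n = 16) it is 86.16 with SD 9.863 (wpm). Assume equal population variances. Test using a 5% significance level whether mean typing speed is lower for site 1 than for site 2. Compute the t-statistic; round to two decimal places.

Let group 1 = site 1, group 2 = site 2. H0: μ_1 = μ_2; H1: μ_1 < μ_2 (two-sample pooled-variance t-test, left-tailed).
s_p² = [(14−1)·8.531² + (16−1)·9.863²]/(14+16−2) = 85.9034
t = (79.17 − 86.16)/√[85.9034·(1/14 + 1/16)] = -2.06
df = n₁ + n₂ − 2 = 28
p-value = P(T ≤ -2.06) ≈ 0.0244
Since p ≈ 0.0244 < α = 0.05, reject H0; the evidence is statistically significant.

-2.06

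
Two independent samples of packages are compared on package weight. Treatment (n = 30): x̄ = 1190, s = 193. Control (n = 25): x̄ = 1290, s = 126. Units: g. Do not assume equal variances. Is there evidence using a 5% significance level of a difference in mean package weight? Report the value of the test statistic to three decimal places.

Let group 1 = treatment, group 2 = control. H0: μ_1 = μ_2; H1: μ_1 ≠ μ_2 (Welch's two-sample t-test, two-sided).
t = (x̄_1 − x̄_2)/√(s_1²/n_1 + s_2²/n_2) = (1190 − 1290)/√(193²/30 + 126²/25) = -2.308
Welch–Satterthwaite df ≈ 50.34
Two-sided p-value ≈ 0.0251
Since p ≈ 0.0251 < α = 0.05, reject H0; the data support H1.

-2.308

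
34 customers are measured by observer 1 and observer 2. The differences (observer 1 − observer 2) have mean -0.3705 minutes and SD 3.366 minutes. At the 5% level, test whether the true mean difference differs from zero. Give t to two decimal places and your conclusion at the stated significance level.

H0: μ_d = 0; H1: μ_d ≠ 0 (paired t-test on the differences, two-sided).
t = d̄/(s_d/√n) = -0.3705/(3.366/√34) = -0.64
df = n − 1 = 33
Two-sided p-value ≈ 0.5254
Since p ≈ 0.5254 > α = 0.05, fail to reject H0; the data do not provide sufficient evidence against H0.

t = -0.64; fail to reject H0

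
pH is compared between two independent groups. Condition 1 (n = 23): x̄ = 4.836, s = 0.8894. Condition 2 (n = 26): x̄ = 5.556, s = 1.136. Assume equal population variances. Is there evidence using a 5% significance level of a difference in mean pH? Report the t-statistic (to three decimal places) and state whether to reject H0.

t = -2.447; reject H0

Let group 1 = condition 1, group 2 = condition 2. H0: μ_1 = μ_2; H1: μ_1 ≠ μ_2 (two-sample pooled-variance t-test, two-sided).
s_p² = [(23−1)·0.8894² + (26−1)·1.136²]/(23+26−2) = 1.0567
t = (4.836 − 5.556)/√[1.0567·(1/23 + 1/26)] = -2.447
df = n₁ + n₂ − 2 = 47
Two-sided p-value ≈ 0.018
Since p ≈ 0.018 < α = 0.05, reject H0; the evidence is statistically significant.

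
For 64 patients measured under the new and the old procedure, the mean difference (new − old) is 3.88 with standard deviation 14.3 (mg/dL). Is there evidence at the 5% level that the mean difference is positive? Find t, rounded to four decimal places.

H0: μ_d = 0; H1: μ_d > 0 (paired t-test on the differences, right-tailed).
t = d̄/(s_d/√n) = 3.88/(14.3/√64) = 2.1706
df = n − 1 = 63
p-value = P(T ≥ 2.1706) ≈ 0.017
Since p ≈ 0.017 < α = 0.05, reject H0; the evidence is statistically significant.

2.1706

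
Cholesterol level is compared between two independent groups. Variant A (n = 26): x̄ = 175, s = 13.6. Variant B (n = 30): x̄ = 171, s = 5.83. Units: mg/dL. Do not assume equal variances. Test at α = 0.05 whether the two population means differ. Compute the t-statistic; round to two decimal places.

1.39

Let group 1 = variant A, group 2 = variant B. H0: μ_1 = μ_2; H1: μ_1 ≠ μ_2 (Welch's two-sample t-test, two-sided).
t = (x̄_1 − x̄_2)/√(s_1²/n_1 + s_2²/n_2) = (175 − 171)/√(13.6²/26 + 5.83²/30) = 1.39
Welch–Satterthwaite df ≈ 32.88
Two-sided p-value ≈ 0.1730
Since p ≈ 0.1730 > α = 0.05, fail to reject H0; the data do not provide sufficient evidence against H0.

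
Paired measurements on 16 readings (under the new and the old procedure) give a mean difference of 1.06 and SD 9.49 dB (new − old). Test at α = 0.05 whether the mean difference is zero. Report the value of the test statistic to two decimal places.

0.45

H0: μ_d = 0; H1: μ_d ≠ 0 (paired t-test on the differences, two-sided).
t = d̄/(s_d/√n) = 1.06/(9.49/√16) = 0.45
df = n − 1 = 15
Two-sided p-value ≈ 0.661
Since p ≈ 0.661 > α = 0.05, fail to reject H0; the data do not provide sufficient evidence against H0.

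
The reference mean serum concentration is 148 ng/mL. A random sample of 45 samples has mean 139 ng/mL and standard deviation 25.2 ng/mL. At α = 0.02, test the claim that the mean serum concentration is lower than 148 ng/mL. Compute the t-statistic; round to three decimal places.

-2.396

H0: μ = 148; H1: μ < 148 (one-sample t-test, left-tailed).
t = (x̄ − μ₀)/(s/√n) = (139 − 148)/(25.2/√45) = -2.396
df = n − 1 = 44
p-value = P(T ≤ -2.396) ≈ 0.0105
Since p ≈ 0.0105 < α = 0.02, reject H0; the data support H1.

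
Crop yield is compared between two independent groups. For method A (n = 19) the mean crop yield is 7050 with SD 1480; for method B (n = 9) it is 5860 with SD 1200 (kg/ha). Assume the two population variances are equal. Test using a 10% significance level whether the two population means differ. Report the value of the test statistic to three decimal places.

Let group 1 = method A, group 2 = method B. H0: μ_1 = μ_2; H1: μ_1 ≠ μ_2 (two-sample pooled-variance t-test, two-sided).
s_p² = [(19−1)·1480² + (9−1)·1200²]/(19+9−2) = 1959510
t = (7050 − 5860)/√[1959510·(1/19 + 1/9)] = 2.101
df = n₁ + n₂ − 2 = 26
Two-sided p-value ≈ 0.0455
Since p ≈ 0.0455 < α = 0.1, reject H0; the evidence is statistically significant.

2.101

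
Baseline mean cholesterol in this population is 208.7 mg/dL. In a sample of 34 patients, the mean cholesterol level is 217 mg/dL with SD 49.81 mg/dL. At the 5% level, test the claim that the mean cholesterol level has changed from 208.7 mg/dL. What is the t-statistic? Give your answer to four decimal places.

H0: μ = 208.7; H1: μ ≠ 208.7 (one-sample t-test, two-sided).
t = (x̄ − μ₀)/(s/√n) = (217 − 208.7)/(49.81/√34) = 0.9716
df = n − 1 = 33
Two-sided p-value ≈ 0.338
Since p ≈ 0.338 > α = 0.05, fail to reject H0; the evidence is not statistically significant.

0.9716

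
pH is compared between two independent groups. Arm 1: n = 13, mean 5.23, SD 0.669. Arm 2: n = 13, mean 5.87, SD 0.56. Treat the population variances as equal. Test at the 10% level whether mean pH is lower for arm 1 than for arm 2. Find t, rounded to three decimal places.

Let group 1 = arm 1, group 2 = arm 2. H0: μ_1 = μ_2; H1: μ_1 < μ_2 (two-sample pooled-variance t-test, left-tailed).
s_p² = [(13−1)·0.669² + (13−1)·0.56²]/(13+13−2) = 0.380581
t = (5.23 − 5.87)/√[0.380581·(1/13 + 1/13)] = -2.645
df = n₁ + n₂ − 2 = 24
p-value = P(T ≤ -2.645) ≈ 0.007
Since p ≈ 0.007 < α = 0.1, reject H0; the evidence is statistically significant.

-2.645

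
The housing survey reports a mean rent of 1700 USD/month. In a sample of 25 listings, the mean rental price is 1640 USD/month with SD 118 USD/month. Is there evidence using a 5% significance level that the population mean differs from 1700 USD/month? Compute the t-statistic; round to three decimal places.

-2.542

H0: μ = 1700; H1: μ ≠ 1700 (one-sample t-test, two-sided).
t = (x̄ − μ₀)/(s/√n) = (1640 − 1700)/(118/√25) = -2.542
df = n − 1 = 24
Two-sided p-value ≈ 0.018
Since p ≈ 0.018 < α = 0.05, reject H0; the evidence is statistically significant.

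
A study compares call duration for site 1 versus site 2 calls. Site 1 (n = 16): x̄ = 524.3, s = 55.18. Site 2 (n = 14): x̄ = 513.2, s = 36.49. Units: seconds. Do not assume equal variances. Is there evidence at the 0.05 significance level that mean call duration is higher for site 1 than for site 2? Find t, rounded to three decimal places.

Let group 1 = site 1, group 2 = site 2. H0: μ_1 = μ_2; H1: μ_1 > μ_2 (Welch's two-sample t-test, right-tailed).
t = (x̄_1 − x̄_2)/√(s_1²/n_1 + s_2²/n_2) = (524.3 − 513.2)/√(55.18²/16 + 36.49²/14) = 0.657
Welch–Satterthwaite df ≈ 26.19
p-value = P(T ≥ 0.657) ≈ 0.2584
Since p ≈ 0.2584 > α = 0.05, fail to reject H0; the evidence is not statistically significant.

0.657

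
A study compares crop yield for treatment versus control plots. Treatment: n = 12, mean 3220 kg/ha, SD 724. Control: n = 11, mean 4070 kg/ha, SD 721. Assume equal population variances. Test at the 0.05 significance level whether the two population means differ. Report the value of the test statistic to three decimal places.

Let group 1 = treatment, group 2 = control. H0: μ_1 = μ_2; H1: μ_1 ≠ μ_2 (two-sample pooled-variance t-test, two-sided).
s_p² = [(12−1)·724² + (11−1)·721²]/(12+11−2) = 522112
t = (3220 − 4070)/√[522112·(1/12 + 1/11)] = -2.818
df = n₁ + n₂ − 2 = 21
Two-sided p-value ≈ 0.010
Since p ≈ 0.010 < α = 0.05, reject H0; the data support H1.

-2.818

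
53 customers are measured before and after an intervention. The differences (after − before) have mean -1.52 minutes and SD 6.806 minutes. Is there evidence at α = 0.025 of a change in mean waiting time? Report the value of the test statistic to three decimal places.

-1.626

H0: μ_d = 0; H1: μ_d ≠ 0 (paired t-test on the differences, two-sided).
t = d̄/(s_d/√n) = -1.52/(6.806/√53) = -1.626
df = n − 1 = 52
Two-sided p-value ≈ 0.110
Since p ≈ 0.110 > α = 0.025, fail to reject H0; the data do not provide sufficient evidence against H0.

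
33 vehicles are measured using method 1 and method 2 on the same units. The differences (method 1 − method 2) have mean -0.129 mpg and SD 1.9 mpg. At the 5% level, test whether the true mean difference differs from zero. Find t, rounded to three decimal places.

-0.390

H0: μ_d = 0; H1: μ_d ≠ 0 (paired t-test on the differences, two-sided).
t = d̄/(s_d/√n) = -0.129/(1.9/√33) = -0.390
df = n − 1 = 32
Two-sided p-value ≈ 0.6991
Since p ≈ 0.6991 > α = 0.05, fail to reject H0; the evidence is not statistically significant.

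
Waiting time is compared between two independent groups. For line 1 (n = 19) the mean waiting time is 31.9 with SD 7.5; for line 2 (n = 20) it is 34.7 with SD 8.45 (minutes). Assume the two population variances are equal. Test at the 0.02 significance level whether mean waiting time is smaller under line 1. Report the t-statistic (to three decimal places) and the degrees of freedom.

t = -1.092, df = 37

Let group 1 = line 1, group 2 = line 2. H0: μ_1 = μ_2; H1: μ_1 < μ_2 (two-sample pooled-variance t-test, left-tailed).
s_p² = [(19−1)·7.5² + (20−1)·8.45²]/(19+20−2) = 64.031
t = (31.9 − 34.7)/√[64.031·(1/19 + 1/20)] = -1.092
df = n₁ + n₂ − 2 = 37
p-value = P(T ≤ -1.092) ≈ 0.1409
Since p ≈ 0.1409 > α = 0.02, fail to reject H0; the evidence is not statistically significant.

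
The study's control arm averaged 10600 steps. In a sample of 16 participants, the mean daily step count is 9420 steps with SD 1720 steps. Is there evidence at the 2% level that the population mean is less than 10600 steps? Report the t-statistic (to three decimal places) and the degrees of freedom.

t = -2.744, df = 15

H0: μ = 10600; H1: μ < 10600 (one-sample t-test, left-tailed).
t = (x̄ − μ₀)/(s/√n) = (9420 − 10600)/(1720/√16) = -2.744
df = n − 1 = 15
p-value = P(T ≤ -2.744) ≈ 0.008
Since p ≈ 0.008 < α = 0.02, reject H0; the data support H1.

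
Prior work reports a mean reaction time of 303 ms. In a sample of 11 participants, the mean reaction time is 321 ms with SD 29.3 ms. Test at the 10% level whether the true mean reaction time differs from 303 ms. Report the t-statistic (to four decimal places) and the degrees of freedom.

H0: μ = 303; H1: μ ≠ 303 (one-sample t-test, two-sided).
t = (x̄ − μ₀)/(s/√n) = (321 − 303)/(29.3/√11) = 2.0375
df = n − 1 = 10
Two-sided p-value ≈ 0.069
Since p ≈ 0.069 < α = 0.1, reject H0; the evidence is statistically significant.

t = 2.0375, df = 10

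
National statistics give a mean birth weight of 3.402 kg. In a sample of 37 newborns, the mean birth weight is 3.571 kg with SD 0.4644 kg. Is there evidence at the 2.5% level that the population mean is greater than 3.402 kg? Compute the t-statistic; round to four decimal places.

2.2136

H0: μ = 3.402; H1: μ > 3.402 (one-sample t-test, right-tailed).
t = (x̄ − μ₀)/(s/√n) = (3.571 − 3.402)/(0.4644/√37) = 2.2136
df = n − 1 = 36
p-value = P(T ≥ 2.2136) ≈ 0.0166
Since p ≈ 0.0166 < α = 0.025, reject H0; the evidence is statistically significant.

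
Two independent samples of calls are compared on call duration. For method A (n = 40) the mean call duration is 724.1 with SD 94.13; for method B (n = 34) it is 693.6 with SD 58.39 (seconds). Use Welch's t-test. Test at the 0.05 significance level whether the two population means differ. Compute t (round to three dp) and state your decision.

Let group 1 = method A, group 2 = method B. H0: μ_1 = μ_2; H1: μ_1 ≠ μ_2 (Welch's two-sample t-test, two-sided).
t = (x̄_1 − x̄_2)/√(s_1²/n_1 + s_2²/n_2) = (724.1 − 693.6)/√(94.13²/40 + 58.39²/34) = 1.700
Welch–Satterthwaite df ≈ 66.26
Two-sided p-value ≈ 0.0938
Since p ≈ 0.0938 > α = 0.05, fail to reject H0; the data do not provide sufficient evidence against H0.

t = 1.700; fail to reject H0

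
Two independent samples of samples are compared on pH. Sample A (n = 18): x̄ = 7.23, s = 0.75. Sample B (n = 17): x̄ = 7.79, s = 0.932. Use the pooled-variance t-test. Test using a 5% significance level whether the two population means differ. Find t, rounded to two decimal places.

Let group 1 = sample A, group 2 = sample B. H0: μ_1 = μ_2; H1: μ_1 ≠ μ_2 (two-sample pooled-variance t-test, two-sided).
s_p² = [(18−1)·0.75² + (17−1)·0.932²]/(18+17−2) = 0.710924
t = (7.23 − 7.79)/√[0.710924·(1/18 + 1/17)] = -1.96
df = n₁ + n₂ − 2 = 33
Two-sided p-value ≈ 0.0580
Since p ≈ 0.0580 > α = 0.05, fail to reject H0; the evidence is not statistically significant.

-1.96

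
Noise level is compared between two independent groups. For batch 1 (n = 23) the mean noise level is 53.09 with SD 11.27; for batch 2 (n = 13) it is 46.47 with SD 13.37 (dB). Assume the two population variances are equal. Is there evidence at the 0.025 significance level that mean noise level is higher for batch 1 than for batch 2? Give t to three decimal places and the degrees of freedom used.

Let group 1 = batch 1, group 2 = batch 2. H0: μ_1 = μ_2; H1: μ_1 > μ_2 (two-sample pooled-variance t-test, right-tailed).
s_p² = [(23−1)·11.27² + (13−1)·13.37²]/(23+13−2) = 145.275
t = (53.09 − 46.47)/√[145.275·(1/23 + 1/13)] = 1.583
df = n₁ + n₂ − 2 = 34
p-value = P(T ≥ 1.583) ≈ 0.061
Since p ≈ 0.061 > α = 0.025, fail to reject H0; the data do not provide sufficient evidence against H0.

t = 1.583, df = 34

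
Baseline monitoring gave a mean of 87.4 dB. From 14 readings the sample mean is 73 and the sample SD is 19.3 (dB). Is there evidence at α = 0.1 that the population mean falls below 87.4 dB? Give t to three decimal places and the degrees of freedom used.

t = -2.792, df = 13

H0: μ = 87.4; H1: μ < 87.4 (one-sample t-test, left-tailed).
t = (x̄ − μ₀)/(s/√n) = (73 − 87.4)/(19.3/√14) = -2.792
df = n − 1 = 13
p-value = P(T ≤ -2.792) ≈ 0.0076
Since p ≈ 0.0076 < α = 0.1, reject H0; the evidence is statistically significant.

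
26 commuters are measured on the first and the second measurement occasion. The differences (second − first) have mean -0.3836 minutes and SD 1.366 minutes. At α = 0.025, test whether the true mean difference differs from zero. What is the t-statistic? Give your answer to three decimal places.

H0: μ_d = 0; H1: μ_d ≠ 0 (paired t-test on the differences, two-sided).
t = d̄/(s_d/√n) = -0.3836/(1.366/√26) = -1.432
df = n − 1 = 25
Two-sided p-value ≈ 0.1646
Since p ≈ 0.1646 > α = 0.025, fail to reject H0; the data do not provide sufficient evidence against H0.

-1.432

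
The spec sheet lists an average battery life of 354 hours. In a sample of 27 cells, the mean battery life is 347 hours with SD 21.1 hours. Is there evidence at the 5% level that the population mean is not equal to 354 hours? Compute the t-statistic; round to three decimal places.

-1.724

H0: μ = 354; H1: μ ≠ 354 (one-sample t-test, two-sided).
t = (x̄ − μ₀)/(s/√n) = (347 − 354)/(21.1/√27) = -1.724
df = n − 1 = 26
Two-sided p-value ≈ 0.097
Since p ≈ 0.097 > α = 0.05, fail to reject H0; the evidence is not statistically significant.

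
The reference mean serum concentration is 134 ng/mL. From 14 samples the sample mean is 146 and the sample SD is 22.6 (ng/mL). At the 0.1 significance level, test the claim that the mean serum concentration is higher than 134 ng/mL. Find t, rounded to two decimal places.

H0: μ = 134; H1: μ > 134 (one-sample t-test, right-tailed).
t = (x̄ − μ₀)/(s/√n) = (146 − 134)/(22.6/√14) = 1.99
df = n − 1 = 13
p-value = P(T ≥ 1.99) ≈ 0.034
Since p ≈ 0.034 < α = 0.1, reject H0; the data support H1.

1.99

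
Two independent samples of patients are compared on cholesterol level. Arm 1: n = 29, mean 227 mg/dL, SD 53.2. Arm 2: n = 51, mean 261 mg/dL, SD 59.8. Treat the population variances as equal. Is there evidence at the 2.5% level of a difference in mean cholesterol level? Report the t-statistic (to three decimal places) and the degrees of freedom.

t = -2.542, df = 78

Let group 1 = arm 1, group 2 = arm 2. H0: μ_1 = μ_2; H1: μ_1 ≠ μ_2 (two-sample pooled-variance t-test, two-sided).
s_p² = [(29−1)·53.2² + (51−1)·59.8²]/(29+51−2) = 3308.32
t = (227 − 261)/√[3308.32·(1/29 + 1/51)] = -2.542
df = n₁ + n₂ − 2 = 78
Two-sided p-value ≈ 0.013
Since p ≈ 0.013 < α = 0.025, reject H0; the data support H1.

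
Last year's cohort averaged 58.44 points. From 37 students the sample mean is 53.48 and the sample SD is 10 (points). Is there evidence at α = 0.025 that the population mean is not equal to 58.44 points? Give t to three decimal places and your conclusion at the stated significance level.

H0: μ = 58.44; H1: μ ≠ 58.44 (one-sample t-test, two-sided).
t = (x̄ − μ₀)/(s/√n) = (53.48 − 58.44)/(10/√37) = -3.017
df = n − 1 = 36
Two-sided p-value ≈ 0.005
Since p ≈ 0.005 < α = 0.025, reject H0; the data support H1.

t = -3.017; reject H0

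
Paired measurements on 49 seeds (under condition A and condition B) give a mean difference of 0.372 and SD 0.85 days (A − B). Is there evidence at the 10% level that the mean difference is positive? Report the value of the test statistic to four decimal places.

H0: μ_d = 0; H1: μ_d > 0 (paired t-test on the differences, right-tailed).
t = d̄/(s_d/√n) = 0.372/(0.85/√49) = 3.0635
df = n − 1 = 48
p-value = P(T ≥ 3.0635) ≈ 0.0018
Since p ≈ 0.0018 < α = 0.1, reject H0; the data support H1.

3.0635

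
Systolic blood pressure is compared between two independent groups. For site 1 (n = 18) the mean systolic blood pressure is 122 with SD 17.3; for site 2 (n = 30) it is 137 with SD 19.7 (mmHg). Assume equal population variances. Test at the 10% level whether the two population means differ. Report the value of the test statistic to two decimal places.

-2.67

Let group 1 = site 1, group 2 = site 2. H0: μ_1 = μ_2; H1: μ_1 ≠ μ_2 (two-sample pooled-variance t-test, two-sided).
s_p² = [(18−1)·17.3² + (30−1)·19.7²]/(18+30−2) = 355.273
t = (122 − 137)/√[355.273·(1/18 + 1/30)] = -2.67
df = n₁ + n₂ − 2 = 46
Two-sided p-value ≈ 0.0105
Since p ≈ 0.0105 < α = 0.1, reject H0; the data support H1.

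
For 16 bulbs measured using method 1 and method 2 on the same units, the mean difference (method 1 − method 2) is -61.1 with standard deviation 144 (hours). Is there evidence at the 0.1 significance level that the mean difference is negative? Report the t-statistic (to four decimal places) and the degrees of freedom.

H0: μ_d = 0; H1: μ_d < 0 (paired t-test on the differences, left-tailed).
t = d̄/(s_d/√n) = -61.1/(144/√16) = -1.6972
df = n − 1 = 15
p-value = P(T ≤ -1.6972) ≈ 0.055
Since p ≈ 0.055 < α = 0.1, reject H0; the data support H1.

t = -1.6972, df = 15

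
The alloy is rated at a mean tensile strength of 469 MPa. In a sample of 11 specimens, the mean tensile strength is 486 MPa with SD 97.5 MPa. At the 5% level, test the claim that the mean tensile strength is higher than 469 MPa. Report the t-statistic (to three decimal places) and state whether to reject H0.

t = 0.578; fail to reject H0

H0: μ = 469; H1: μ > 469 (one-sample t-test, right-tailed).
t = (x̄ − μ₀)/(s/√n) = (486 − 469)/(97.5/√11) = 0.578
df = n − 1 = 10
p-value = P(T ≥ 0.578) ≈ 0.288
Since p ≈ 0.288 > α = 0.05, fail to reject H0; the evidence is not statistically significant.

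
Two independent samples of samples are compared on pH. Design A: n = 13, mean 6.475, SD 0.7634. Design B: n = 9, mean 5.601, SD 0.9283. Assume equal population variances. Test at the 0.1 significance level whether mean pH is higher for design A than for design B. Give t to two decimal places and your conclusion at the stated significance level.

Let group 1 = design A, group 2 = design B. H0: μ_1 = μ_2; H1: μ_1 > μ_2 (two-sample pooled-variance t-test, right-tailed).
s_p² = [(13−1)·0.7634² + (9−1)·0.9283²]/(13+9−2) = 0.694364
t = (6.475 − 5.601)/√[0.694364·(1/13 + 1/9)] = 2.42
df = n₁ + n₂ − 2 = 20
p-value = P(T ≥ 2.42) ≈ 0.013
Since p ≈ 0.013 < α = 0.1, reject H0; the evidence is statistically significant.

t = 2.42; reject H0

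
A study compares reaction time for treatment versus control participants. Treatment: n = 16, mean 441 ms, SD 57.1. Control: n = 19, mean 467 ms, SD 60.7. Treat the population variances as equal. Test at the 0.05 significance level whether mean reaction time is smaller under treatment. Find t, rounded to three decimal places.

Let group 1 = treatment, group 2 = control. H0: μ_1 = μ_2; H1: μ_1 < μ_2 (two-sample pooled-variance t-test, left-tailed).
s_p² = [(16−1)·57.1² + (19−1)·60.7²]/(16+19−2) = 3491.73
t = (441 − 467)/√[3491.73·(1/16 + 1/19)] = -1.297
df = n₁ + n₂ − 2 = 33
p-value = P(T ≤ -1.297) ≈ 0.102
Since p ≈ 0.102 > α = 0.05, fail to reject H0; the data do not provide sufficient evidence against H0.

-1.297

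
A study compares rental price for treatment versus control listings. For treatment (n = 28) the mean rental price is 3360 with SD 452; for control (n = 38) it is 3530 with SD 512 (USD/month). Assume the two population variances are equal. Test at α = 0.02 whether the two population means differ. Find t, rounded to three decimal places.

Let group 1 = treatment, group 2 = control. H0: μ_1 = μ_2; H1: μ_1 ≠ μ_2 (two-sample pooled-variance t-test, two-sided).
s_p² = [(28−1)·452² + (38−1)·512²]/(28+38−2) = 237743
t = (3360 − 3530)/√[237743·(1/28 + 1/38)] = -1.400
df = n₁ + n₂ − 2 = 64
Two-sided p-value ≈ 0.166
Since p ≈ 0.166 > α = 0.02, fail to reject H0; the data do not provide sufficient evidence against H0.

-1.400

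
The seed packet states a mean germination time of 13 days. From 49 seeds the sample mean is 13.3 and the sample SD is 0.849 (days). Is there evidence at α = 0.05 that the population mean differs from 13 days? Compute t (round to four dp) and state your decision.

H0: μ = 13; H1: μ ≠ 13 (one-sample t-test, two-sided).
t = (x̄ − μ₀)/(s/√n) = (13.3 − 13)/(0.849/√49) = 2.4735
df = n − 1 = 48
Two-sided p-value ≈ 0.0170
Since p ≈ 0.0170 < α = 0.05, reject H0; the evidence is statistically significant.

t = 2.4735; reject H0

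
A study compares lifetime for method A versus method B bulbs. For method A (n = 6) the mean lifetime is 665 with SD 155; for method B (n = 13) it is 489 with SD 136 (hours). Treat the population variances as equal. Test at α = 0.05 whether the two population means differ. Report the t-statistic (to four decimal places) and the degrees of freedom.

Let group 1 = method A, group 2 = method B. H0: μ_1 = μ_2; H1: μ_1 ≠ μ_2 (two-sample pooled-variance t-test, two-sided).
s_p² = [(6−1)·155² + (13−1)·136²]/(6+13−2) = 20122.2
t = (665 − 489)/√[20122.2·(1/6 + 1/13)] = 2.5139
df = n₁ + n₂ − 2 = 17
Two-sided p-value ≈ 0.0223
Since p ≈ 0.0223 < α = 0.05, reject H0; the evidence is statistically significant.

t = 2.5139, df = 17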